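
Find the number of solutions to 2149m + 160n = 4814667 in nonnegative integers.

gcd(2149, 160) = 1  (2149 = 13×160 + 69, 160 = 2×69 + 22, 69 = 3×22 + 3, 22 = 7×3 + 1, 3 = 3×1).
Back-substituting, 2149×(-51) + 160×(685) = 1.
Scale by 4814667: one solution is (-245548017, 3298046895). Reduce m mod 160: (143, 28171).
General: m = 143 + 160t, n = 28171 - 2149t.
m ≥ 0 ⇒ t ≥ 0; n ≥ 0 ⇒ t ≤ 13. So t ∈ [0, 13]: 14 solutions.

14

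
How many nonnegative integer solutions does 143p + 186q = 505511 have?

19

gcd(186, 143) = 1  (186 = 1·143 + 43, 143 = 3·43 + 14, 43 = 3·14 + 1, 14 = 14·1).
Back-substituting, 143·(-13) + 186·(10) = 1.
Scale by 505511: one solution is (-6571643, 5055110). Reduce p mod 186: (109, 2634).
General: p = 109 + 186t, q = 2634 - 143t.
p ≥ 0 ⇒ t ≥ 0; q ≥ 0 ⇒ t ≤ 18. So t ∈ [0, 18]: 19 solutions.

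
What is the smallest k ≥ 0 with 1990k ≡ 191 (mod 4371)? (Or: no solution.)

gcd(4371, 1990) = 1  (4371 = 2*1990 + 391, 1990 = 5*391 + 35, 391 = 11*35 + 6, 35 = 5*6 + 5, 6 = 1*5 + 1, 5 = 5*1).
1 divides 191, so solutions exist.
Back-substituting, 1990*(-749) + 4371*(341) = 1.
So 1990*(-749) ≡ 1 (mod 4371); multiply by 191: k ≡ -143059 (mod 4371).
Smallest nonnegative: k = -143059 mod 4371 = 1184.

1184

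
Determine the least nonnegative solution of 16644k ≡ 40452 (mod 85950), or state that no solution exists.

9308

gcd(85950, 16644):
  85950 = 5*16644 + 2730
  16644 = 6*2730 + 264
  2730 = 10*264 + 90
  264 = 2*90 + 84
  90 = 1*84 + 6
  84 = 14*6
so gcd(85950, 16644) = 6.
6 divides 40452, so solutions exist.
Back-substitute for Bézout coefficients:
  6 = 90 - 1*84
  ... = 16644*(-976) + 85950*(189)
So 16644*(-976) ≡ 6 (mod 85950); multiply by 6742: k ≡ -6580192 (mod 14325).
Smallest nonnegative: k = -6580192 mod 14325 = 9308.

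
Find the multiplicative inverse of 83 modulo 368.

235

gcd(368, 83) = 1  (368 = 4×83 + 36, 83 = 2×36 + 11, 36 = 3×11 + 3, 11 = 3×3 + 2, 3 = 1×2 + 1, 2 = 2×1).
Back-substituting, 83×(-133) + 368×(30) = 1.
So 83×-133 ≡ 1 (mod 368), and -133 mod 368 = 235.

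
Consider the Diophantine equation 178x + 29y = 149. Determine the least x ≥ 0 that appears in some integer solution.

gcd(178, 29):
  178 = 6*29 + 4
  29 = 7*4 + 1
  4 = 4*1
so gcd(178, 29) = 1.
1 divides 149, so solutions exist.
Back-substitute for Bézout coefficients:
  1 = 29 - 7*4
  ... = 178*(-7) + 29*(43)
Scale by 149/1 = 149: (x₀, y₀) = (-1043, 6407).
General solution: x = -1043 + 29t, y = 6407 - 178t for integer t.
x ≥ 0: smallest is -1043 mod 29 = 1 (at t = 36), with y = -1.

1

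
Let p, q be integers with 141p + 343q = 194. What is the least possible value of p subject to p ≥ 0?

gcd(343, 141) = 1  (343 = 2*141 + 61, 141 = 2*61 + 19, 61 = 3*19 + 4, 19 = 4*4 + 3, 4 = 1*3 + 1, 3 = 3*1).
1 divides 194, so solutions exist.
Back-substituting, 141*(-90) + 343*(37) = 1.
Scale by 194/1 = 194: (p₀, q₀) = (-17460, 7178).
General solution: p = -17460 + 343t, q = 7178 - 141t for integer t.
p ≥ 0: smallest is -17460 mod 343 = 33 (at t = 51), with q = -13.

33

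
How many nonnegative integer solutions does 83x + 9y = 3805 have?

gcd(83, 9):
  83 = 9·9 + 2
  9 = 4·2 + 1
  2 = 2·1
so gcd(83, 9) = 1.
Back-substitute for Bézout coefficients:
  1 = 9 - 4·2
  ... = 83·(-4) + 9·(37)
Scale by 3805: one solution is (-15220, 140785). Reduce x mod 9: (8, 349).
General: x = 8 + 9t, y = 349 - 83t.
x ≥ 0 ⇒ t ≥ 0; y ≥ 0 ⇒ t ≤ 4. So t ∈ [0, 4]: 5 solutions.

5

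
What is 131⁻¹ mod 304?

123

gcd(304, 131) = 1  (304 = 2*131 + 42, 131 = 3*42 + 5, 42 = 8*5 + 2, 5 = 2*2 + 1, 2 = 2*1).
Back-substituting, 131*(123) + 304*(-53) = 1.
So 131*123 ≡ 1 (mod 304), and 123 mod 304 = 123.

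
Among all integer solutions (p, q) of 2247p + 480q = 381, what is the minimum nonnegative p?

gcd(2247, 480):
  2247 = 4×480 + 327
  480 = 1×327 + 153
  327 = 2×153 + 21
  153 = 7×21 + 6
  21 = 3×6 + 3
  6 = 2×3
so gcd(2247, 480) = 3.
3 divides 381, so solutions exist.
Back-substitute for Bézout coefficients:
  3 = 21 - 3×6
  ... = 2247×(69) + 480×(-323)
Scale by 381/3 = 127: (p₀, q₀) = (8763, -41021).
General solution: p = 8763 + 160t, q = -41021 - 749t for integer t.
p ≥ 0: smallest is 8763 mod 160 = 123 (at t = -54), with q = -575.

123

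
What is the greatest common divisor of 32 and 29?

gcd(32, 29):
  32 = 1×29 + 3
  29 = 9×3 + 2
  3 = 1×2 + 1
  2 = 2×1
so gcd(32, 29) = 1.

1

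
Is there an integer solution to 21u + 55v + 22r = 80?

yes

gcd(55, 21) = 1  (55 = 2·21 + 13, 21 = 1·13 + 8, 13 = 1·8 + 5, 8 = 1·5 + 3, 5 = 1·3 + 2, 3 = 1·2 + 1, 2 = 2·1).
gcd(1, 22) = 1.
1 divides 80, so integer solutions exist.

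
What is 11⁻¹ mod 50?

41

gcd(50, 11) = 1  (50 = 4·11 + 6, 11 = 1·6 + 5, 6 = 1·5 + 1, 5 = 5·1).
Back-substituting, 11·(-9) + 50·(2) = 1.
So 11·-9 ≡ 1 (mod 50), and -9 mod 50 = 41.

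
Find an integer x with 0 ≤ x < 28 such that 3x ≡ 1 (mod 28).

19

gcd(28, 3):
  28 = 9*3 + 1
  3 = 3*1
so gcd(28, 3) = 1.
Back-substitute for Bézout coefficients:
  1 = 28 - 9*3
  ... = 3*(-9) + 28*(1)
So 3*-9 ≡ 1 (mod 28), and -9 mod 28 = 19.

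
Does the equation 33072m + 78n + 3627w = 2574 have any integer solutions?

yes

gcd(33072, 78):
  33072 = 424*78
so gcd(33072, 78) = 78.
gcd(78, 3627) = 39.
39 divides 2574, so integer solutions exist.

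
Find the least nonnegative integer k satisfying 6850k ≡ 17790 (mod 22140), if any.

gcd(22140, 6850) = 10  (22140 = 3·6850 + 1590, 6850 = 4·1590 + 490, 1590 = 3·490 + 120, 490 = 4·120 + 10, 120 = 12·10).
10 divides 17790, so solutions exist.
Back-substituting, 6850·(181) + 22140·(-56) = 10.
So 6850·(181) ≡ 10 (mod 22140); multiply by 1779: k ≡ 321999 (mod 2214).
Smallest nonnegative: k = 321999 mod 2214 = 969.

969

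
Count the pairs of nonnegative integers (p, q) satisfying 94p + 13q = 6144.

5

gcd(94, 13) = 1  (94 = 7*13 + 3, 13 = 4*3 + 1, 3 = 3*1).
Back-substituting, 94*(-4) + 13*(29) = 1.
Scale by 6144: one solution is (-24576, 178176). Reduce p mod 13: (7, 422).
General: p = 7 + 13t, q = 422 - 94t.
p ≥ 0 ⇒ t ≥ 0; q ≥ 0 ⇒ t ≤ 4. So t ∈ [0, 4]: 5 solutions.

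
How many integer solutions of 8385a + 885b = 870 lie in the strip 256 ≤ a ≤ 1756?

gcd(8385, 885):
  8385 = 9×885 + 420
  885 = 2×420 + 45
  420 = 9×45 + 15
  45 = 3×15
so gcd(8385, 885) = 15.
Back-substitute for Bézout coefficients:
  15 = 420 - 9×45
  ... = 8385×(19) + 885×(-180)
Scale by 58: particular solution (1102, -10440); reduce a mod 59: (40, -378).
General solution: a = 40 + 59t, b = -378 - 559t for integer t.
256 ≤ 40 + 59t ≤ 1756 gives t ∈ [4, 29], which is 26 values.

26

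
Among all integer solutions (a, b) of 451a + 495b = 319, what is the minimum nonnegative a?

gcd(495, 451) = 11.
11 divides 319, so solutions exist.
By Bézout, 451·(11) + 495·(-10) = 11.
Scale by 319/11 = 29: (a₀, b₀) = (319, -290).
General solution: a = 319 + 45t, b = -290 - 41t for integer t.
a ≥ 0: smallest is 319 mod 45 = 4 (at t = -7), with b = -3.

4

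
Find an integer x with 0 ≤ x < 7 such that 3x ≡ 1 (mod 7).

gcd(7, 3) = 1  (7 = 2*3 + 1, 3 = 3*1).
Back-substituting, 3*(-2) + 7*(1) = 1.
So 3*-2 ≡ 1 (mod 7), and -2 mod 7 = 5.

5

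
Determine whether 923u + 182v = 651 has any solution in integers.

gcd(923, 182):
  923 = 5×182 + 13
  182 = 14×13
so gcd(923, 182) = 13.
13 does not divide 651 (remainder 1), so no integer solutions.

no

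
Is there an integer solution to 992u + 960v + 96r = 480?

gcd(992, 960) = 32.
gcd(32, 96) = 32.
32 divides 480, so integer solutions exist.

yes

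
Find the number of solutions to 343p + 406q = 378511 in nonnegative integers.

19

gcd(406, 343):
  406 = 1×343 + 63
  343 = 5×63 + 28
  63 = 2×28 + 7
  28 = 4×7
so gcd(406, 343) = 7.
Back-substitute for Bézout coefficients:
  7 = 63 - 2×28
  ... = 343×(-13) + 406×(11)
Scale by 54073: one solution is (-702949, 594803). Reduce p mod 58: (11, 923).
General: p = 11 + 58t, q = 923 - 49t.
p ≥ 0 ⇒ t ≥ 0; q ≥ 0 ⇒ t ≤ 18. So t ∈ [0, 18]: 19 solutions.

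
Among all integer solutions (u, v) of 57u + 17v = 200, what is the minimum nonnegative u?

gcd(57, 17):
  57 = 3·17 + 6
  17 = 2·6 + 5
  6 = 1·5 + 1
  5 = 5·1
so gcd(57, 17) = 1.
1 divides 200, so solutions exist.
Back-substitute for Bézout coefficients:
  1 = 6 - 1·5
  ... = 57·(3) + 17·(-10)
Scale by 200/1 = 200: (u₀, v₀) = (600, -2000).
General solution: u = 600 + 17t, v = -2000 - 57t for integer t.
u ≥ 0: smallest is 600 mod 17 = 5 (at t = -35), with v = -5.

5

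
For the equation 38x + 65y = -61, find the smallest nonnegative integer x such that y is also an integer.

gcd(65, 38):
  65 = 1·38 + 27
  38 = 1·27 + 11
  27 = 2·11 + 5
  11 = 2·5 + 1
  5 = 5·1
so gcd(65, 38) = 1.
1 divides -61, so solutions exist.
Back-substitute for Bézout coefficients:
  1 = 11 - 2·5
  ... = 38·(12) + 65·(-7)
Scale by -61/1 = -61: (x₀, y₀) = (-732, 427).
General solution: x = -732 + 65t, y = 427 - 38t for integer t.
x ≥ 0: smallest is -732 mod 65 = 48 (at t = 12), with y = -29.

48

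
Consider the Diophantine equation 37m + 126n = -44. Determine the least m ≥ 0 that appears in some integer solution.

118

gcd(126, 37):
  126 = 3·37 + 15
  37 = 2·15 + 7
  15 = 2·7 + 1
  7 = 7·1
so gcd(126, 37) = 1.
1 divides -44, so solutions exist.
Back-substitute for Bézout coefficients:
  1 = 15 - 2·7
  ... = 37·(-17) + 126·(5)
Scale by -44/1 = -44: (m₀, n₀) = (748, -220).
General solution: m = 748 + 126t, n = -220 - 37t for integer t.
m ≥ 0: smallest is 748 mod 126 = 118 (at t = -5), with n = -35.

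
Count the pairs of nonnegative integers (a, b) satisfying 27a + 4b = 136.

gcd(27, 4) = 1.
By Bézout, 27×(-1) + 4×(7) = 1.
One solution: (0, 34).
General: a = 0 + 4t, b = 34 - 27t.
a ≥ 0 ⇒ t ≥ 0; b ≥ 0 ⇒ t ≤ 1. So t ∈ [0, 1]: 2 solutions.

2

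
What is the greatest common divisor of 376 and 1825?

gcd(1825, 376):
  1825 = 4×376 + 321
  376 = 1×321 + 55
  321 = 5×55 + 46
  55 = 1×46 + 9
  46 = 5×9 + 1
  9 = 9×1
so gcd(1825, 376) = 1.

1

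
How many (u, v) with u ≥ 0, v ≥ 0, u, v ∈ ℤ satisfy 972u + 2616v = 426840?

gcd(2616, 972):
  2616 = 2·972 + 672
  972 = 1·672 + 300
  672 = 2·300 + 72
  300 = 4·72 + 12
  72 = 6·12
so gcd(2616, 972) = 12.
Back-substitute for Bézout coefficients:
  12 = 300 - 4·72
  ... = 972·(35) + 2616·(-13)
Scale by 35570: one solution is (1244950, -462410). Reduce u mod 218: (170, 100).
General: u = 170 + 218t, v = 100 - 81t.
u ≥ 0 ⇒ t ≥ 0; v ≥ 0 ⇒ t ≤ 1. So t ∈ [0, 1]: 2 solutions.

2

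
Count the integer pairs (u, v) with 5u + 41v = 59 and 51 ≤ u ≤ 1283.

30

gcd(41, 5) = 1.
By Bézout, 5·(-8) + 41·(1) = 1.
Particular solution: (20, -1).
General solution: u = 20 + 41t, v = -1 - 5t for integer t.
51 ≤ 20 + 41t ≤ 1283 gives t ∈ [1, 30], which is 30 values.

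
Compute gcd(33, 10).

gcd(33, 10):
  33 = 3×10 + 3
  10 = 3×3 + 1
  3 = 3×1
so gcd(33, 10) = 1.

1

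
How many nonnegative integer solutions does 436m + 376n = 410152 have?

gcd(436, 376) = 4  (436 = 1*376 + 60, 376 = 6*60 + 16, 60 = 3*16 + 12, 16 = 1*12 + 4, 12 = 3*4).
Back-substituting, 436*(-25) + 376*(29) = 4.
Scale by 102538: one solution is (-2563450, 2973602). Reduce m mod 94: (24, 1063).
General: m = 24 + 94t, n = 1063 - 109t.
m ≥ 0 ⇒ t ≥ 0; n ≥ 0 ⇒ t ≤ 9. So t ∈ [0, 9]: 10 solutions.

10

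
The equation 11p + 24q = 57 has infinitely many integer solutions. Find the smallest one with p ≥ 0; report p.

gcd(24, 11):
  24 = 2·11 + 2
  11 = 5·2 + 1
  2 = 2·1
so gcd(24, 11) = 1.
1 divides 57, so solutions exist.
Back-substitute for Bézout coefficients:
  1 = 11 - 5·2
  ... = 11·(11) + 24·(-5)
Scale by 57/1 = 57: (p₀, q₀) = (627, -285).
General solution: p = 627 + 24t, q = -285 - 11t for integer t.
p ≥ 0: smallest is 627 mod 24 = 3 (at t = -26), with q = 1.

3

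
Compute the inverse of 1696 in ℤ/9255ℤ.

8431

gcd(9255, 1696) = 1.
By Bézout, 1696*(-824) + 9255*(151) = 1.
So 1696*-824 ≡ 1 (mod 9255), and -824 mod 9255 = 8431.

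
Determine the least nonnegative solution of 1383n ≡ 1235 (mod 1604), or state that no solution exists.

gcd(1604, 1383) = 1.
1 divides 1235, so solutions exist.
By Bézout, 1383·(-225) + 1604·(194) = 1.
So 1383·(-225) ≡ 1 (mod 1604); multiply by 1235: n ≡ -277875 (mod 1604).
Smallest nonnegative: n = -277875 mod 1604 = 1221.

1221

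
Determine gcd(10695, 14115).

15

gcd(14115, 10695):
  14115 = 1*10695 + 3420
  10695 = 3*3420 + 435
  3420 = 7*435 + 375
  435 = 1*375 + 60
  375 = 6*60 + 15
  60 = 4*15
so gcd(14115, 10695) = 15.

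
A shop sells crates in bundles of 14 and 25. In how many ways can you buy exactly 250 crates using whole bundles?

Need nonnegative integers with 14j + 25k = 250.
gcd(14, 25) = 1, and 14·(9) + 25·(-5) = 1.
So (j₀, k₀) = (2250, -1250); general j = 2250 + 25t, k = -1250 - 14t.
j ≥ 0 ⇒ t ≥ -90; k ≥ 0 ⇒ t ≤ -90. That's 1 value of t.

1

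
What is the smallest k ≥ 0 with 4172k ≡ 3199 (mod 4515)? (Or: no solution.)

gcd(4515, 4172) = 7  (4515 = 1*4172 + 343, 4172 = 12*343 + 56, 343 = 6*56 + 7, 56 = 8*7).
7 divides 3199, so solutions exist.
Back-substituting, 4172*(-79) + 4515*(73) = 7.
So 4172*(-79) ≡ 7 (mod 4515); multiply by 457: k ≡ -36103 (mod 645).
Smallest nonnegative: k = -36103 mod 645 = 17.

17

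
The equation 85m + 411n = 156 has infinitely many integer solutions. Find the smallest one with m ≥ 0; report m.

408

gcd(411, 85):
  411 = 4×85 + 71
  85 = 1×71 + 14
  71 = 5×14 + 1
  14 = 14×1
so gcd(411, 85) = 1.
1 divides 156, so solutions exist.
Back-substitute for Bézout coefficients:
  1 = 71 - 5×14
  ... = 85×(-29) + 411×(6)
Scale by 156/1 = 156: (m₀, n₀) = (-4524, 936).
General solution: m = -4524 + 411t, n = 936 - 85t for integer t.
m ≥ 0: smallest is -4524 mod 411 = 408 (at t = 12), with n = -84.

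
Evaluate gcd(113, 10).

1

gcd(113, 10) = 1  (113 = 11·10 + 3, 10 = 3·3 + 1, 3 = 3·1).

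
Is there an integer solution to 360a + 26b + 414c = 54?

gcd(360, 26) = 2  (360 = 13×26 + 22, 26 = 1×22 + 4, 22 = 5×4 + 2, 4 = 2×2).
gcd(2, 414) = 2.
2 divides 54, so integer solutions exist.

yes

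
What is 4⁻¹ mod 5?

4

gcd(5, 4):
  5 = 1·4 + 1
  4 = 4·1
so gcd(5, 4) = 1.
Back-substitute for Bézout coefficients:
  1 = 5 - 1·4
  ... = 4·(-1) + 5·(1)
So 4·-1 ≡ 1 (mod 5), and -1 mod 5 = 4.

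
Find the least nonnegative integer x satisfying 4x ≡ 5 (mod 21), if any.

gcd(21, 4):
  21 = 5×4 + 1
  4 = 4×1
so gcd(21, 4) = 1.
1 divides 5, so solutions exist.
Back-substitute for Bézout coefficients:
  1 = 21 - 5×4
  ... = 4×(-5) + 21×(1)
So 4×(-5) ≡ 1 (mod 21); multiply by 5: x ≡ -25 (mod 21).
Smallest nonnegative: x = -25 mod 21 = 17.

17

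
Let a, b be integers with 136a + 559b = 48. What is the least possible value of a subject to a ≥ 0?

gcd(559, 136) = 1.
1 divides 48, so solutions exist.
By Bézout, 136×(37) + 559×(-9) = 1.
Scale by 48/1 = 48: (a₀, b₀) = (1776, -432).
General solution: a = 1776 + 559t, b = -432 - 136t for integer t.
a ≥ 0: smallest is 1776 mod 559 = 99 (at t = -3), with b = -24.

99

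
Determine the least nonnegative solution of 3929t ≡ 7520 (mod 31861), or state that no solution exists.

gcd(31861, 3929):
  31861 = 8·3929 + 429
  3929 = 9·429 + 68
  429 = 6·68 + 21
  68 = 3·21 + 5
  21 = 4·5 + 1
  5 = 5·1
so gcd(31861, 3929) = 1.
1 divides 7520, so solutions exist.
Back-substitute for Bézout coefficients:
  1 = 21 - 4·5
  ... = 3929·(-6090) + 31861·(751)
So 3929·(-6090) ≡ 1 (mod 31861); multiply by 7520: t ≡ -45796800 (mod 31861).
Smallest nonnegative: t = -45796800 mod 31861 = 19318.

19318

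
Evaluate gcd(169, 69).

1

gcd(169, 69):
  169 = 2·69 + 31
  69 = 2·31 + 7
  31 = 4·7 + 3
  7 = 2·3 + 1
  3 = 3·1
so gcd(169, 69) = 1.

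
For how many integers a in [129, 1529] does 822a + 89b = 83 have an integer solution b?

gcd(822, 89) = 1.
By Bézout, 822*(17) + 89*(-157) = 1.
Particular solution: (76, -701).
General solution: a = 76 + 89t, b = -701 - 822t for integer t.
129 ≤ 76 + 89t ≤ 1529 gives t ∈ [1, 16], which is 16 values.

16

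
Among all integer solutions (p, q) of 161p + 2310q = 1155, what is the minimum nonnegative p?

165

gcd(2310, 161):
  2310 = 14*161 + 56
  161 = 2*56 + 49
  56 = 1*49 + 7
  49 = 7*7
so gcd(2310, 161) = 7.
7 divides 1155, so solutions exist.
Back-substitute for Bézout coefficients:
  7 = 56 - 1*49
  ... = 161*(-43) + 2310*(3)
Scale by 1155/7 = 165: (p₀, q₀) = (-7095, 495).
General solution: p = -7095 + 330t, q = 495 - 23t for integer t.
p ≥ 0: smallest is -7095 mod 330 = 165 (at t = 22), with q = -11.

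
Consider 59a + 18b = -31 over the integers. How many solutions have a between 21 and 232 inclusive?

11

gcd(59, 18) = 1.
By Bézout, 59·(-7) + 18·(23) = 1.
Particular solution: (1, -5).
General solution: a = 1 + 18t, b = -5 - 59t for integer t.
21 ≤ 1 + 18t ≤ 232 gives t ∈ [2, 12], which is 11 values.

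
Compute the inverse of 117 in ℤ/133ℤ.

108

gcd(133, 117) = 1  (133 = 1×117 + 16, 117 = 7×16 + 5, 16 = 3×5 + 1, 5 = 5×1).
Back-substituting, 117×(-25) + 133×(22) = 1.
So 117×-25 ≡ 1 (mod 133), and -25 mod 133 = 108.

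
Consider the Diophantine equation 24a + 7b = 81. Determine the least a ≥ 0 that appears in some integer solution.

gcd(24, 7) = 1.
1 divides 81, so solutions exist.
By Bézout, 24*(-2) + 7*(7) = 1.
Scale by 81/1 = 81: (a₀, b₀) = (-162, 567).
General solution: a = -162 + 7t, b = 567 - 24t for integer t.
a ≥ 0: smallest is -162 mod 7 = 6 (at t = 24), with b = -9.

6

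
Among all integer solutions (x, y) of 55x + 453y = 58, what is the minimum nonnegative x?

gcd(453, 55) = 1  (453 = 8*55 + 13, 55 = 4*13 + 3, 13 = 4*3 + 1, 3 = 3*1).
1 divides 58, so solutions exist.
Back-substituting, 55*(-140) + 453*(17) = 1.
Scale by 58/1 = 58: (x₀, y₀) = (-8120, 986).
General solution: x = -8120 + 453t, y = 986 - 55t for integer t.
x ≥ 0: smallest is -8120 mod 453 = 34 (at t = 18), with y = -4.

34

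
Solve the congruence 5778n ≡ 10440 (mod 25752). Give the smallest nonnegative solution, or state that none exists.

1740

gcd(25752, 5778):
  25752 = 4*5778 + 2640
  5778 = 2*2640 + 498
  2640 = 5*498 + 150
  498 = 3*150 + 48
  150 = 3*48 + 6
  48 = 8*6
so gcd(25752, 5778) = 6.
6 divides 10440, so solutions exist.
Back-substitute for Bézout coefficients:
  6 = 150 - 3*48
  ... = 5778*(-517) + 25752*(116)
So 5778*(-517) ≡ 6 (mod 25752); multiply by 1740: n ≡ -899580 (mod 4292).
Smallest nonnegative: n = -899580 mod 4292 = 1740.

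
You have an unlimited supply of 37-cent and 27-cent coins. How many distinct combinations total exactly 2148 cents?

2

Need nonnegative integers with 37j + 27k = 2148.
gcd(37, 27) = 1, and 37·(-8) + 27·(11) = 1.
So (j₀, k₀) = (-17184, 23628); general j = -17184 + 27t, k = 23628 - 37t.
j ≥ 0 ⇒ t ≥ 637; k ≥ 0 ⇒ t ≤ 638. That's 2 values of t.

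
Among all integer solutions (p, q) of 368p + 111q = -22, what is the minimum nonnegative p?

85

gcd(368, 111):
  368 = 3×111 + 35
  111 = 3×35 + 6
  35 = 5×6 + 5
  6 = 1×5 + 1
  5 = 5×1
so gcd(368, 111) = 1.
1 divides -22, so solutions exist.
Back-substitute for Bézout coefficients:
  1 = 6 - 1×5
  ... = 368×(-19) + 111×(63)
Scale by -22/1 = -22: (p₀, q₀) = (418, -1386).
General solution: p = 418 + 111t, q = -1386 - 368t for integer t.
p ≥ 0: smallest is 418 mod 111 = 85 (at t = -3), with q = -282.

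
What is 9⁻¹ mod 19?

17

gcd(19, 9):
  19 = 2*9 + 1
  9 = 9*1
so gcd(19, 9) = 1.
Back-substitute for Bézout coefficients:
  1 = 19 - 2*9
  ... = 9*(-2) + 19*(1)
So 9*-2 ≡ 1 (mod 19), and -2 mod 19 = 17.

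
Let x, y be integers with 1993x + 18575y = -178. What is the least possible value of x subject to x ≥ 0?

13104

gcd(18575, 1993):
  18575 = 9×1993 + 638
  1993 = 3×638 + 79
  638 = 8×79 + 6
  79 = 13×6 + 1
  6 = 6×1
so gcd(18575, 1993) = 1.
1 divides -178, so solutions exist.
Back-substitute for Bézout coefficients:
  1 = 79 - 13×6
  ... = 1993×(3057) + 18575×(-328)
Scale by -178/1 = -178: (x₀, y₀) = (-544146, 58384).
General solution: x = -544146 + 18575t, y = 58384 - 1993t for integer t.
x ≥ 0: smallest is -544146 mod 18575 = 13104 (at t = 30), with y = -1406.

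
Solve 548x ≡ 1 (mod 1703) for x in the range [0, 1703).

gcd(1703, 548) = 1.
By Bézout, 548×(202) + 1703×(-65) = 1.
So 548×202 ≡ 1 (mod 1703), and 202 mod 1703 = 202.

202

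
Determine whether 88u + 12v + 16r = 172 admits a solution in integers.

yes

gcd(88, 12) = 4.
gcd(4, 16) = 4.
4 divides 172, so integer solutions exist.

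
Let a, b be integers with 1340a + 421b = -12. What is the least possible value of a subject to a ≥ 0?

gcd(1340, 421) = 1.
1 divides -12, so solutions exist.
By Bézout, 1340·(-82) + 421·(261) = 1.
Scale by -12/1 = -12: (a₀, b₀) = (984, -3132).
General solution: a = 984 + 421t, b = -3132 - 1340t for integer t.
a ≥ 0: smallest is 984 mod 421 = 142 (at t = -2), with b = -452.

142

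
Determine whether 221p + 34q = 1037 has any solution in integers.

gcd(221, 34):
  221 = 6·34 + 17
  34 = 2·17
so gcd(221, 34) = 17.
17 divides 1037, so integer solutions exist.

yes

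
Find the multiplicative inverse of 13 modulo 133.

41

gcd(133, 13) = 1  (133 = 10·13 + 3, 13 = 4·3 + 1, 3 = 3·1).
Back-substituting, 13·(41) + 133·(-4) = 1.
So 13·41 ≡ 1 (mod 133), and 41 mod 133 = 41.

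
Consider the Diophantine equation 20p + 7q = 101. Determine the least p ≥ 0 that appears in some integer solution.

gcd(20, 7):
  20 = 2·7 + 6
  7 = 1·6 + 1
  6 = 6·1
so gcd(20, 7) = 1.
1 divides 101, so solutions exist.
Back-substitute for Bézout coefficients:
  1 = 7 - 1·6
  ... = 20·(-1) + 7·(3)
Scale by 101/1 = 101: (p₀, q₀) = (-101, 303).
General solution: p = -101 + 7t, q = 303 - 20t for integer t.
p ≥ 0: smallest is -101 mod 7 = 4 (at t = 15), with q = 3.

4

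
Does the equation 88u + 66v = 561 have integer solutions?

gcd(88, 66):
  88 = 1×66 + 22
  66 = 3×22
so gcd(88, 66) = 22.
22 does not divide 561 (remainder 11), so no integer solutions.

no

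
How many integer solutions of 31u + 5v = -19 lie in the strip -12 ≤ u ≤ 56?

gcd(31, 5) = 1.
By Bézout, 31·(1) + 5·(-6) = 1.
Particular solution: (1, -10).
General solution: u = 1 + 5t, v = -10 - 31t for integer t.
-12 ≤ 1 + 5t ≤ 56 gives t ∈ [-2, 11], which is 14 values.

14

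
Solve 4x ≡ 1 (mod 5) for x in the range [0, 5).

4

gcd(5, 4) = 1  (5 = 1*4 + 1, 4 = 4*1).
Back-substituting, 4*(-1) + 5*(1) = 1.
So 4*-1 ≡ 1 (mod 5), and -1 mod 5 = 4.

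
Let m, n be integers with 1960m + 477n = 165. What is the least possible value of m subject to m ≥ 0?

471

gcd(1960, 477) = 1  (1960 = 4×477 + 52, 477 = 9×52 + 9, 52 = 5×9 + 7, 9 = 1×7 + 2, 7 = 3×2 + 1, 2 = 2×1).
1 divides 165, so solutions exist.
Back-substituting, 1960×(211) + 477×(-867) = 1.
Scale by 165/1 = 165: (m₀, n₀) = (34815, -143055).
General solution: m = 34815 + 477t, n = -143055 - 1960t for integer t.
m ≥ 0: smallest is 34815 mod 477 = 471 (at t = -72), with n = -1935.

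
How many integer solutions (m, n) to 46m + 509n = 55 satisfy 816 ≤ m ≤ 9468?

gcd(509, 46):
  509 = 11·46 + 3
  46 = 15·3 + 1
  3 = 3·1
so gcd(509, 46) = 1.
Back-substitute for Bézout coefficients:
  1 = 46 - 15·3
  ... = 46·(166) + 509·(-15)
Scale by 55: particular solution (9130, -825); reduce m mod 509: (477, -43).
General solution: m = 477 + 509t, n = -43 - 46t for integer t.
816 ≤ 477 + 509t ≤ 9468 gives t ∈ [1, 17], which is 17 values.

17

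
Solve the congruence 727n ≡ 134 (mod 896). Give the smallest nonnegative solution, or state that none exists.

874

gcd(896, 727) = 1.
1 divides 134, so solutions exist.
By Bézout, 727·(-281) + 896·(228) = 1.
So 727·(-281) ≡ 1 (mod 896); multiply by 134: n ≡ -37654 (mod 896).
Smallest nonnegative: n = -37654 mod 896 = 874.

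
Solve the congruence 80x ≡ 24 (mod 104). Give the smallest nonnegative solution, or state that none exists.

gcd(104, 80):
  104 = 1×80 + 24
  80 = 3×24 + 8
  24 = 3×8
so gcd(104, 80) = 8.
8 divides 24, so solutions exist.
Back-substitute for Bézout coefficients:
  8 = 80 - 3×24
  ... = 80×(4) + 104×(-3)
So 80×(4) ≡ 8 (mod 104); multiply by 3: x ≡ 12 (mod 13).
Smallest nonnegative: x = 12 mod 13 = 12.

12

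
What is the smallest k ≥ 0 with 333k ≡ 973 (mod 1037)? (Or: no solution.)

660

gcd(1037, 333):
  1037 = 3·333 + 38
  333 = 8·38 + 29
  38 = 1·29 + 9
  29 = 3·9 + 2
  9 = 4·2 + 1
  2 = 2·1
so gcd(1037, 333) = 1.
1 divides 973, so solutions exist.
Back-substitute for Bézout coefficients:
  1 = 9 - 4·2
  ... = 333·(-464) + 1037·(149)
So 333·(-464) ≡ 1 (mod 1037); multiply by 973: k ≡ -451472 (mod 1037).
Smallest nonnegative: k = -451472 mod 1037 = 660.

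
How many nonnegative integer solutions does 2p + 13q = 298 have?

12

gcd(13, 2) = 1.
By Bézout, 2*(-6) + 13*(1) = 1.
One solution: (6, 22).
General: p = 6 + 13t, q = 22 - 2t.
p ≥ 0 ⇒ t ≥ 0; q ≥ 0 ⇒ t ≤ 11. So t ∈ [0, 11]: 12 solutions.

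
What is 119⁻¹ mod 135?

59

gcd(135, 119):
  135 = 1×119 + 16
  119 = 7×16 + 7
  16 = 2×7 + 2
  7 = 3×2 + 1
  2 = 2×1
so gcd(135, 119) = 1.
Back-substitute for Bézout coefficients:
  1 = 7 - 3×2
  ... = 119×(59) + 135×(-52)
So 119×59 ≡ 1 (mod 135), and 59 mod 135 = 59.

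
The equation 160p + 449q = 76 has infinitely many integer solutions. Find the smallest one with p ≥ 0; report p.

gcd(449, 160):
  449 = 2*160 + 129
  160 = 1*129 + 31
  129 = 4*31 + 5
  31 = 6*5 + 1
  5 = 5*1
so gcd(449, 160) = 1.
1 divides 76, so solutions exist.
Back-substitute for Bézout coefficients:
  1 = 31 - 6*5
  ... = 160*(87) + 449*(-31)
Scale by 76/1 = 76: (p₀, q₀) = (6612, -2356).
General solution: p = 6612 + 449t, q = -2356 - 160t for integer t.
p ≥ 0: smallest is 6612 mod 449 = 326 (at t = -14), with q = -116.

326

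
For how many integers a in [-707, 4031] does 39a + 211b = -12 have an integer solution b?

gcd(211, 39) = 1  (211 = 5×39 + 16, 39 = 2×16 + 7, 16 = 2×7 + 2, 7 = 3×2 + 1, 2 = 2×1).
Back-substituting, 39×(92) + 211×(-17) = 1.
Scale by -12: particular solution (-1104, 204); reduce a mod 211: (162, -30).
General solution: a = 162 + 211t, b = -30 - 39t for integer t.
-707 ≤ 162 + 211t ≤ 4031 gives t ∈ [-4, 18], which is 23 values.

23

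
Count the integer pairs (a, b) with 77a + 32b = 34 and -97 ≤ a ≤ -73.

1

gcd(77, 32) = 1.
By Bézout, 77*(5) + 32*(-12) = 1.
Particular solution: (10, -23).
General solution: a = 10 + 32t, b = -23 - 77t for integer t.
-97 ≤ 10 + 32t ≤ -73 gives t ∈ [-3, -3], which is 1 value.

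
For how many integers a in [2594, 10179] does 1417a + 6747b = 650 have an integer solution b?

gcd(6747, 1417) = 13  (6747 = 4·1417 + 1079, 1417 = 1·1079 + 338, 1079 = 3·338 + 65, 338 = 5·65 + 13, 65 = 5·13).
Back-substituting, 1417·(100) + 6747·(-21) = 13.
Scale by 50: particular solution (5000, -1050); reduce a mod 519: (329, -69).
General solution: a = 329 + 519t, b = -69 - 109t for integer t.
2594 ≤ 329 + 519t ≤ 10179 gives t ∈ [5, 18], which is 14 values.

14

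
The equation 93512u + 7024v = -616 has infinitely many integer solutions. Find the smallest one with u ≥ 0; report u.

gcd(93512, 7024):
  93512 = 13·7024 + 2200
  7024 = 3·2200 + 424
  2200 = 5·424 + 80
  424 = 5·80 + 24
  80 = 3·24 + 8
  24 = 3·8
so gcd(93512, 7024) = 8.
8 divides -616, so solutions exist.
Back-substitute for Bézout coefficients:
  8 = 80 - 3·24
  ... = 93512·(265) + 7024·(-3528)
Scale by -616/8 = -77: (u₀, v₀) = (-20405, 271656).
General solution: u = -20405 + 878t, v = 271656 - 11689t for integer t.
u ≥ 0: smallest is -20405 mod 878 = 667 (at t = 24), with v = -8880.

667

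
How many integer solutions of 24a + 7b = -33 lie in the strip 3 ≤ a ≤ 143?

gcd(24, 7):
  24 = 3·7 + 3
  7 = 2·3 + 1
  3 = 3·1
so gcd(24, 7) = 1.
Back-substitute for Bézout coefficients:
  1 = 7 - 2·3
  ... = 24·(-2) + 7·(7)
Scale by -33: particular solution (66, -231); reduce a mod 7: (3, -15).
General solution: a = 3 + 7t, b = -15 - 24t for integer t.
3 ≤ 3 + 7t ≤ 143 gives t ∈ [0, 20], which is 21 values.

21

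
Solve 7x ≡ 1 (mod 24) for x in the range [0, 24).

gcd(24, 7):
  24 = 3×7 + 3
  7 = 2×3 + 1
  3 = 3×1
so gcd(24, 7) = 1.
Back-substitute for Bézout coefficients:
  1 = 7 - 2×3
  ... = 7×(7) + 24×(-2)
So 7×7 ≡ 1 (mod 24), and 7 mod 24 = 7.

7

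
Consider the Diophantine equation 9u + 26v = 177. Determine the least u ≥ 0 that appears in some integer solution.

11

gcd(26, 9):
  26 = 2×9 + 8
  9 = 1×8 + 1
  8 = 8×1
so gcd(26, 9) = 1.
1 divides 177, so solutions exist.
Back-substitute for Bézout coefficients:
  1 = 9 - 1×8
  ... = 9×(3) + 26×(-1)
Scale by 177/1 = 177: (u₀, v₀) = (531, -177).
General solution: u = 531 + 26t, v = -177 - 9t for integer t.
u ≥ 0: smallest is 531 mod 26 = 11 (at t = -20), with v = 3.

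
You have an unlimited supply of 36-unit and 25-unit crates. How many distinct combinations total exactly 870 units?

Need nonnegative integers with 36j + 25k = 870.
gcd(36, 25) = 1, and 36·(-9) + 25·(13) = 1.
So (j₀, k₀) = (-7830, 11310); general j = -7830 + 25t, k = 11310 - 36t.
j ≥ 0 ⇒ t ≥ 314; k ≥ 0 ⇒ t ≤ 314. That's 1 value of t.

1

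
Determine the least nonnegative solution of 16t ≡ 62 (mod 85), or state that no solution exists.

gcd(85, 16) = 1  (85 = 5·16 + 5, 16 = 3·5 + 1, 5 = 5·1).
1 divides 62, so solutions exist.
Back-substituting, 16·(16) + 85·(-3) = 1.
So 16·(16) ≡ 1 (mod 85); multiply by 62: t ≡ 992 (mod 85).
Smallest nonnegative: t = 992 mod 85 = 57.

57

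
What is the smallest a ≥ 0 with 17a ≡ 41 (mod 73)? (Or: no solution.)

11

gcd(73, 17) = 1  (73 = 4*17 + 5, 17 = 3*5 + 2, 5 = 2*2 + 1, 2 = 2*1).
1 divides 41, so solutions exist.
Back-substituting, 17*(-30) + 73*(7) = 1.
So 17*(-30) ≡ 1 (mod 73); multiply by 41: a ≡ -1230 (mod 73).
Smallest nonnegative: a = -1230 mod 73 = 11.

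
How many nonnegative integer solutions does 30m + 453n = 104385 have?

gcd(453, 30) = 3.
By Bézout, 30*(-15) + 453*(1) = 3.
One solution: (82, 225).
General: m = 82 + 151t, n = 225 - 10t.
m ≥ 0 ⇒ t ≥ 0; n ≥ 0 ⇒ t ≤ 22. So t ∈ [0, 22]: 23 solutions.

23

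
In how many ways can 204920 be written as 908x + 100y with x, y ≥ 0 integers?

9

gcd(908, 100) = 4  (908 = 9*100 + 8, 100 = 12*8 + 4, 8 = 2*4).
Back-substituting, 908*(-12) + 100*(109) = 4.
Scale by 51230: one solution is (-614760, 5584070). Reduce x mod 25: (15, 1913).
General: x = 15 + 25t, y = 1913 - 227t.
x ≥ 0 ⇒ t ≥ 0; y ≥ 0 ⇒ t ≤ 8. So t ∈ [0, 8]: 9 solutions.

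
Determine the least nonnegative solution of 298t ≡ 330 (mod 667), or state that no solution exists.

498

gcd(667, 298) = 1  (667 = 2·298 + 71, 298 = 4·71 + 14, 71 = 5·14 + 1, 14 = 14·1).
1 divides 330, so solutions exist.
Back-substituting, 298·(-47) + 667·(21) = 1.
So 298·(-47) ≡ 1 (mod 667); multiply by 330: t ≡ -15510 (mod 667).
Smallest nonnegative: t = -15510 mod 667 = 498.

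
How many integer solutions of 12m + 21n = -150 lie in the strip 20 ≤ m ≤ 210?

27

gcd(21, 12) = 3  (21 = 1·12 + 9, 12 = 1·9 + 3, 9 = 3·3).
Back-substituting, 12·(2) + 21·(-1) = 3.
Scale by -50: particular solution (-100, 50); reduce m mod 7: (5, -10).
General solution: m = 5 + 7t, n = -10 - 4t for integer t.
20 ≤ 5 + 7t ≤ 210 gives t ∈ [3, 29], which is 27 values.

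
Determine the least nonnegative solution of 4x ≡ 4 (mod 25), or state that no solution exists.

1

gcd(25, 4) = 1  (25 = 6·4 + 1, 4 = 4·1).
1 divides 4, so solutions exist.
Back-substituting, 4·(-6) + 25·(1) = 1.
So 4·(-6) ≡ 1 (mod 25); multiply by 4: x ≡ -24 (mod 25).
Smallest nonnegative: x = -24 mod 25 = 1.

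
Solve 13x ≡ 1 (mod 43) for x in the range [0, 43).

gcd(43, 13) = 1.
By Bézout, 13*(10) + 43*(-3) = 1.
So 13*10 ≡ 1 (mod 43), and 10 mod 43 = 10.

10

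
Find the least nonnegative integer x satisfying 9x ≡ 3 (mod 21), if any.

5

gcd(21, 9) = 3  (21 = 2×9 + 3, 9 = 3×3).
3 divides 3, so solutions exist.
Back-substituting, 9×(-2) + 21×(1) = 3.
So 9×(-2) ≡ 3 (mod 21); multiply by 1: x ≡ -2 (mod 7).
Smallest nonnegative: x = -2 mod 7 = 5.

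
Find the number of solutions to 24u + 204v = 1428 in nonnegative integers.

4

gcd(204, 24) = 12  (204 = 8*24 + 12, 24 = 2*12).
Back-substituting, 24*(-8) + 204*(1) = 12.
Scale by 119: one solution is (-952, 119). Reduce u mod 17: (0, 7).
General: u = 0 + 17t, v = 7 - 2t.
u ≥ 0 ⇒ t ≥ 0; v ≥ 0 ⇒ t ≤ 3. So t ∈ [0, 3]: 4 solutions.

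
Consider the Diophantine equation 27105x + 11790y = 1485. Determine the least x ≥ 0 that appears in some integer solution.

gcd(27105, 11790) = 15.
15 divides 1485, so solutions exist.
By Bézout, 27105×(97) + 11790×(-223) = 15.
Scale by 1485/15 = 99: (x₀, y₀) = (9603, -22077).
General solution: x = 9603 + 786t, y = -22077 - 1807t for integer t.
x ≥ 0: smallest is 9603 mod 786 = 171 (at t = -12), with y = -393.

171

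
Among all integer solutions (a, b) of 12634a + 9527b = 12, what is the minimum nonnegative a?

6197

gcd(12634, 9527):
  12634 = 1*9527 + 3107
  9527 = 3*3107 + 206
  3107 = 15*206 + 17
  206 = 12*17 + 2
  17 = 8*2 + 1
  2 = 2*1
so gcd(12634, 9527) = 1.
1 divides 12, so solutions exist.
Back-substitute for Bézout coefficients:
  1 = 17 - 8*2
  ... = 12634*(4486) + 9527*(-5949)
Scale by 12/1 = 12: (a₀, b₀) = (53832, -71388).
General solution: a = 53832 + 9527t, b = -71388 - 12634t for integer t.
a ≥ 0: smallest is 53832 mod 9527 = 6197 (at t = -5), with b = -8218.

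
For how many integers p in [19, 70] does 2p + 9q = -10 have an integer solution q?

6

gcd(9, 2):
  9 = 4*2 + 1
  2 = 2*1
so gcd(9, 2) = 1.
Back-substitute for Bézout coefficients:
  1 = 9 - 4*2
  ... = 2*(-4) + 9*(1)
Scale by -10: particular solution (40, -10); reduce p mod 9: (4, -2).
General solution: p = 4 + 9t, q = -2 - 2t for integer t.
19 ≤ 4 + 9t ≤ 70 gives t ∈ [2, 7], which is 6 values.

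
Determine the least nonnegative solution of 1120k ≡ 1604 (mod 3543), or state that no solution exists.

gcd(3543, 1120):
  3543 = 3*1120 + 183
  1120 = 6*183 + 22
  183 = 8*22 + 7
  22 = 3*7 + 1
  7 = 7*1
so gcd(3543, 1120) = 1.
1 divides 1604, so solutions exist.
Back-substitute for Bézout coefficients:
  1 = 22 - 3*7
  ... = 1120*(484) + 3543*(-153)
So 1120*(484) ≡ 1 (mod 3543); multiply by 1604: k ≡ 776336 (mod 3543).
Smallest nonnegative: k = 776336 mod 3543 = 419.

419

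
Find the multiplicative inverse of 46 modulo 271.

gcd(271, 46) = 1  (271 = 5·46 + 41, 46 = 1·41 + 5, 41 = 8·5 + 1, 5 = 5·1).
Back-substituting, 46·(-53) + 271·(9) = 1.
So 46·-53 ≡ 1 (mod 271), and -53 mod 271 = 218.

218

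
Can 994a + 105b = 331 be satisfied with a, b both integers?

no

gcd(994, 105) = 7.
7 does not divide 331 (remainder 2), so no integer solutions.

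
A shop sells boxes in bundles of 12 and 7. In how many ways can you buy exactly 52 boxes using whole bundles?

1

Need nonnegative integers with 12j + 7k = 52.
gcd(12, 7) = 1, and 12·(3) + 7·(-5) = 1.
So (j₀, k₀) = (156, -260); general j = 156 + 7t, k = -260 - 12t.
j ≥ 0 ⇒ t ≥ -22; k ≥ 0 ⇒ t ≤ -22. That's 1 value of t.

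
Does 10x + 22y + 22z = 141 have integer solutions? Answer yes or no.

gcd(22, 10) = 2  (22 = 2*10 + 2, 10 = 5*2).
gcd(2, 22) = 2.
2 does not divide 141 (remainder 1), so no integer solutions.

no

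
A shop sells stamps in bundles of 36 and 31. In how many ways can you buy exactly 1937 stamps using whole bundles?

2

Need nonnegative integers with 36j + 31k = 1937.
gcd(36, 31) = 1, and 36·(-6) + 31·(7) = 1.
So (j₀, k₀) = (-11622, 13559); general j = -11622 + 31t, k = 13559 - 36t.
j ≥ 0 ⇒ t ≥ 375; k ≥ 0 ⇒ t ≤ 376. That's 2 values of t.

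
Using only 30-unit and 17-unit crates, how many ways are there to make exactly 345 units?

Need nonnegative integers with 30j + 17k = 345.
gcd(30, 17) = 1, and 30·(4) + 17·(-7) = 1.
So (j₀, k₀) = (1380, -2415); general j = 1380 + 17t, k = -2415 - 30t.
j ≥ 0 ⇒ t ≥ -81; k ≥ 0 ⇒ t ≤ -81. That's 1 value of t.

1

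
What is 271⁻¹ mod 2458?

gcd(2458, 271) = 1.
By Bézout, 271×(517) + 2458×(-57) = 1.
So 271×517 ≡ 1 (mod 2458), and 517 mod 2458 = 517.

517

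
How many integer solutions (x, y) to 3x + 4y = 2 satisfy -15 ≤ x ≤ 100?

29

gcd(4, 3) = 1.
By Bézout, 3·(-1) + 4·(1) = 1.
Particular solution: (2, -1).
General solution: x = 2 + 4t, y = -1 - 3t for integer t.
-15 ≤ 2 + 4t ≤ 100 gives t ∈ [-4, 24], which is 29 values.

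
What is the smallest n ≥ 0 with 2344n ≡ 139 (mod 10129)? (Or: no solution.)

gcd(10129, 2344):
  10129 = 4*2344 + 753
  2344 = 3*753 + 85
  753 = 8*85 + 73
  85 = 1*73 + 12
  73 = 6*12 + 1
  12 = 12*1
so gcd(10129, 2344) = 1.
1 divides 139, so solutions exist.
Back-substitute for Bézout coefficients:
  1 = 73 - 6*12
  ... = 2344*(-834) + 10129*(193)
So 2344*(-834) ≡ 1 (mod 10129); multiply by 139: n ≡ -115926 (mod 10129).
Smallest nonnegative: n = -115926 mod 10129 = 5622.

5622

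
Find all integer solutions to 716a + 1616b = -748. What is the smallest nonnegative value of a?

175

gcd(1616, 716):
  1616 = 2×716 + 184
  716 = 3×184 + 164
  184 = 1×164 + 20
  164 = 8×20 + 4
  20 = 5×4
so gcd(1616, 716) = 4.
4 divides -748, so solutions exist.
Back-substitute for Bézout coefficients:
  4 = 164 - 8×20
  ... = 716×(79) + 1616×(-35)
Scale by -748/4 = -187: (a₀, b₀) = (-14773, 6545).
General solution: a = -14773 + 404t, b = 6545 - 179t for integer t.
a ≥ 0: smallest is -14773 mod 404 = 175 (at t = 37), with b = -78.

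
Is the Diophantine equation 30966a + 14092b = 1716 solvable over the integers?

yes

gcd(30966, 14092) = 26.
26 divides 1716, so integer solutions exist.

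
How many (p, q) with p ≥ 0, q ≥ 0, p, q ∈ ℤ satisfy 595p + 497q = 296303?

7

gcd(595, 497) = 7  (595 = 1·497 + 98, 497 = 5·98 + 7, 98 = 14·7).
Back-substituting, 595·(-5) + 497·(6) = 7.
Scale by 42329: one solution is (-211645, 253974). Reduce p mod 71: (6, 589).
General: p = 6 + 71t, q = 589 - 85t.
p ≥ 0 ⇒ t ≥ 0; q ≥ 0 ⇒ t ≤ 6. So t ∈ [0, 6]: 7 solutions.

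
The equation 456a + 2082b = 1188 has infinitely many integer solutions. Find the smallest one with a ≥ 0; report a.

gcd(2082, 456) = 6  (2082 = 4×456 + 258, 456 = 1×258 + 198, 258 = 1×198 + 60, 198 = 3×60 + 18, 60 = 3×18 + 6, 18 = 3×6).
6 divides 1188, so solutions exist.
Back-substituting, 456×(-105) + 2082×(23) = 6.
Scale by 1188/6 = 198: (a₀, b₀) = (-20790, 4554).
General solution: a = -20790 + 347t, b = 4554 - 76t for integer t.
a ≥ 0: smallest is -20790 mod 347 = 30 (at t = 60), with b = -6.

30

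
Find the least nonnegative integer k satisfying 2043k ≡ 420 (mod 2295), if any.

no solution

gcd(2295, 2043) = 9  (2295 = 1*2043 + 252, 2043 = 8*252 + 27, 252 = 9*27 + 9, 27 = 3*9).
9 does not divide 420, so the congruence has no solution.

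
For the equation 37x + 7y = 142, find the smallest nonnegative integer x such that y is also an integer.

1

gcd(37, 7) = 1.
1 divides 142, so solutions exist.
By Bézout, 37×(-3) + 7×(16) = 1.
Scale by 142/1 = 142: (x₀, y₀) = (-426, 2272).
General solution: x = -426 + 7t, y = 2272 - 37t for integer t.
x ≥ 0: smallest is -426 mod 7 = 1 (at t = 61), with y = 15.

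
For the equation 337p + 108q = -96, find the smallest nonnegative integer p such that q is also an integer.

gcd(337, 108) = 1.
1 divides -96, so solutions exist.
By Bézout, 337*(25) + 108*(-78) = 1.
Scale by -96/1 = -96: (p₀, q₀) = (-2400, 7488).
General solution: p = -2400 + 108t, q = 7488 - 337t for integer t.
p ≥ 0: smallest is -2400 mod 108 = 84 (at t = 23), with q = -263.

84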